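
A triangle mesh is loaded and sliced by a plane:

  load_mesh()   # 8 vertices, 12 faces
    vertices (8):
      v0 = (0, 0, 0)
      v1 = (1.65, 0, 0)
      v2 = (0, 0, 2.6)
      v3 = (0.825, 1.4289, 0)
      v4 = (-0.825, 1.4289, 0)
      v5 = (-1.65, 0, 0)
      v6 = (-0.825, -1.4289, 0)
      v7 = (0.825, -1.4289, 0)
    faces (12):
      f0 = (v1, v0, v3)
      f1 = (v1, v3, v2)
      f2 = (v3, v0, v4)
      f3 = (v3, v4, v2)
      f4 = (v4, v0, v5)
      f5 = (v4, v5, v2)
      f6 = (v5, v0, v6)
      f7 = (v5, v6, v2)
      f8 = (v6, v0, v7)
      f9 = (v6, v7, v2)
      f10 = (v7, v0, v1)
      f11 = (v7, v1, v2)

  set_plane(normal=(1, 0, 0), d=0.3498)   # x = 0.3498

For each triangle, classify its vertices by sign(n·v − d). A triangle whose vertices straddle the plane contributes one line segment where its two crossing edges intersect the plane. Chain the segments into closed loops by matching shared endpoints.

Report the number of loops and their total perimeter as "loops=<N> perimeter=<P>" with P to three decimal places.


loops=1 perimeter=7.914

Straddling triangles (8 of 12):
  (v1,v0,v3) [+-+] → (0.3498, 0, 0)–(0.3498, 0.605854, 0)  len=0.6059
  (v1,v3,v2) [++-] → (0.3498, 0.605854, 1.4976)–(0.3498, 0, 2.0488)  len=0.8191
  (v3,v0,v4) [+--] → (0.3498, 0.605854, 0)–(0.3498, 1.4289, 0)  len=0.8230
  (v3,v4,v2) [+--] → (0.3498, 1.4289, 0)–(0.3498, 0.605854, 1.4976)  len=1.7089
  (v6,v0,v7) [--+] → (0.3498, -0.605854, 0)–(0.3498, -1.4289, 0)  len=0.8230
  (v6,v7,v2) [-+-] → (0.3498, -1.4289, 0)–(0.3498, -0.605854, 1.4976)  len=1.7089
  (v7,v0,v1) [+-+] → (0.3498, -0.605854, 0)–(0.3498, 0, 0)  len=0.6059
  (v7,v1,v2) [++-] → (0.3498, 0, 2.0488)–(0.3498, -0.605854, 1.4976)  len=0.8191

Chained into 1 loop(s):
  loop 1: 8 segments, perimeter = 7.9137
Total perimeter = 7.914


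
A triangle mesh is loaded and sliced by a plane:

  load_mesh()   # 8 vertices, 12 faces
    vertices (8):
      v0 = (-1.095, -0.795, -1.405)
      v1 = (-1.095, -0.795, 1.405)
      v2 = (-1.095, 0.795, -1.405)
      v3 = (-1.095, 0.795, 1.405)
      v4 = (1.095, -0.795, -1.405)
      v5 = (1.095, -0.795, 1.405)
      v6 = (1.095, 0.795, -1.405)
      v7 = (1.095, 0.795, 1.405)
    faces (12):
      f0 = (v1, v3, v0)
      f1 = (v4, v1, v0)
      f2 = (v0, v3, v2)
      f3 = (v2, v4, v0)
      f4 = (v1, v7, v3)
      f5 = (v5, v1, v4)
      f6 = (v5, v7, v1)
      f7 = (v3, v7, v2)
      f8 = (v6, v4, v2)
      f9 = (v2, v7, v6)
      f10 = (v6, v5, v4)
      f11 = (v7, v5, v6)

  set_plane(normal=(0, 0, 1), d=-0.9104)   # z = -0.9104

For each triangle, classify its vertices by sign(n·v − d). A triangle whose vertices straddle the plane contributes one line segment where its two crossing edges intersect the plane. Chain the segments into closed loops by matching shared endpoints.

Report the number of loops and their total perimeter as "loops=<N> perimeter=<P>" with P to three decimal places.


loops=1 perimeter=7.560

Straddling triangles (8 of 12):
  (v1,v3,v0) [++-] → (-1.095, -0.515137, -0.9104)–(-1.095, -0.795, -0.9104)  len=0.2799
  (v4,v1,v0) [-+-] → (0.709529, -0.795, -0.9104)–(-1.095, -0.795, -0.9104)  len=1.8045
  (v0,v3,v2) [-+-] → (-1.095, -0.515137, -0.9104)–(-1.095, 0.795, -0.9104)  len=1.3101
  (v5,v1,v4) [++-] → (0.709529, -0.795, -0.9104)–(1.095, -0.795, -0.9104)  len=0.3855
  (v3,v7,v2) [++-] → (-0.709529, 0.795, -0.9104)–(-1.095, 0.795, -0.9104)  len=0.3855
  (v2,v7,v6) [-+-] → (-0.709529, 0.795, -0.9104)–(1.095, 0.795, -0.9104)  len=1.8045
  (v6,v5,v4) [-+-] → (1.095, 0.515137, -0.9104)–(1.095, -0.795, -0.9104)  len=1.3101
  (v7,v5,v6) [++-] → (1.095, 0.515137, -0.9104)–(1.095, 0.795, -0.9104)  len=0.2799

Chained into 1 loop(s):
  loop 1: 8 segments, perimeter = 7.5600
Total perimeter = 7.560


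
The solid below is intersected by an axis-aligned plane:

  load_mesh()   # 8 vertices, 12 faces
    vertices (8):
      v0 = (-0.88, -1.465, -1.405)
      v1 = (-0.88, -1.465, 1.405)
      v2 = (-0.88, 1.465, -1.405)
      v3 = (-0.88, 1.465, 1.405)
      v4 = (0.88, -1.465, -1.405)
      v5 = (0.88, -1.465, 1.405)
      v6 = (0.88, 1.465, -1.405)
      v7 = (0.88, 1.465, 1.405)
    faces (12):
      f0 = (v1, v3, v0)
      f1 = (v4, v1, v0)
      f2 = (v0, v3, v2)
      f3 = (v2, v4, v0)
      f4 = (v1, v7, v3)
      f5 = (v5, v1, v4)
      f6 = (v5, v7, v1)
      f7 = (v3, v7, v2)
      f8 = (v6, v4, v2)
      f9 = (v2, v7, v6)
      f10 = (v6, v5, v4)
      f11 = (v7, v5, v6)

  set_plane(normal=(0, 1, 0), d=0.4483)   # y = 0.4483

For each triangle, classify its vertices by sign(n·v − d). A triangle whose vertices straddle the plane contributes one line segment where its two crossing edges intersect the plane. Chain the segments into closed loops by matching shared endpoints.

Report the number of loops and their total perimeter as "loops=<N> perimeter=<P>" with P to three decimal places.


Straddling triangles (8 of 12):
  (v1,v3,v0) [-+-] → (-0.88, 0.4483, 1.405)–(-0.88, 0.4483, 0.42994)  len=0.9751
  (v0,v3,v2) [-++] → (-0.88, 0.4483, 0.42994)–(-0.88, 0.4483, -1.405)  len=1.8349
  (v2,v4,v0) [+--] → (-0.269286, 0.4483, -1.405)–(-0.88, 0.4483, -1.405)  len=0.6107
  (v1,v7,v3) [-++] → (0.269286, 0.4483, 1.405)–(-0.88, 0.4483, 1.405)  len=1.1493
  (v5,v7,v1) [-+-] → (0.88, 0.4483, 1.405)–(0.269286, 0.4483, 1.405)  len=0.6107
  (v6,v4,v2) [+-+] → (0.88, 0.4483, -1.405)–(-0.269286, 0.4483, -1.405)  len=1.1493
  (v6,v5,v4) [+--] → (0.88, 0.4483, -0.42994)–(0.88, 0.4483, -1.405)  len=0.9751
  (v7,v5,v6) [+-+] → (0.88, 0.4483, 1.405)–(0.88, 0.4483, -0.42994)  len=1.8349

Chained into 1 loop(s):
  loop 1: 8 segments, perimeter = 9.1400
Total perimeter = 9.140

loops=1 perimeter=9.140


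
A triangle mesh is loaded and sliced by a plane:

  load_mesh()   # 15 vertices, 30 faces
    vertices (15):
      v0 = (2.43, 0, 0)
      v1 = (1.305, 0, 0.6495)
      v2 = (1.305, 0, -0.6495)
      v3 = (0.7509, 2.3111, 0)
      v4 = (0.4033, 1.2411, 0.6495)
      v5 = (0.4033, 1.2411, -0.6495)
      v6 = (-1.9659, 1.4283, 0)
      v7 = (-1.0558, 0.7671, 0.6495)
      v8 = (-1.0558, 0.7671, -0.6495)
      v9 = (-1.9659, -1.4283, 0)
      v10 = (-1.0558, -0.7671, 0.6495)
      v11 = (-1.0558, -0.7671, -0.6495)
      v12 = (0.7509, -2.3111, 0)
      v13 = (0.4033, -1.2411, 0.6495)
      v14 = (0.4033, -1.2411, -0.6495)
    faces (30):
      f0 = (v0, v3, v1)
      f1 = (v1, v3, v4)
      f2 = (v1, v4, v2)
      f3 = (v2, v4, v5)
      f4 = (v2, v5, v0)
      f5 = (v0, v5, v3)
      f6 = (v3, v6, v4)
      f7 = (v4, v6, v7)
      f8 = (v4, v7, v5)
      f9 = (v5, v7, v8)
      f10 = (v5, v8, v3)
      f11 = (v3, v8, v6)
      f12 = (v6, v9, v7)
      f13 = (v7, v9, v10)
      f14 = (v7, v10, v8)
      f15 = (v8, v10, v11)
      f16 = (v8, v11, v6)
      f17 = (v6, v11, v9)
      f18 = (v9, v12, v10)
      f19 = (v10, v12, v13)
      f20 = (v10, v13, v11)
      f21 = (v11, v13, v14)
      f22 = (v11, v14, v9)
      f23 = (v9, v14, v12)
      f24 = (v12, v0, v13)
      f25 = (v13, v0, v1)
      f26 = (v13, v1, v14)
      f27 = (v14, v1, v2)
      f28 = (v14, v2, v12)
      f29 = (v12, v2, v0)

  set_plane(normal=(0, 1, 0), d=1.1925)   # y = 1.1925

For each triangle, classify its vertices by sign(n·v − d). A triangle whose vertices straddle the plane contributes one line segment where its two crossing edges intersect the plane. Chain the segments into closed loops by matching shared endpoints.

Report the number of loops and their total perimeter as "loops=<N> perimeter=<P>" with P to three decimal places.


loops=2 perimeter=9.875

Straddling triangles (14 of 30):
  (v0,v3,v1) [-+-] → (1.5636, 1.1925, 0)–(1.01909, 1.1925, 0.314366)  len=0.6287
  (v1,v3,v4) [-++] → (1.01909, 1.1925, 0.314366)–(0.438609, 1.1925, 0.6495)  len=0.6703
  (v1,v4,v2) [-+-] → (0.438609, 1.1925, 0.6495)–(0.438609, 1.1925, 0.598633)  len=0.0509
  (v2,v4,v5) [-++] → (0.438609, 1.1925, 0.598633)–(0.438609, 1.1925, -0.6495)  len=1.2481
  (v2,v5,v0) [-+-] → (0.438609, 1.1925, -0.6495)–(0.482663, 1.1925, -0.624066)  len=0.0509
  (v0,v5,v3) [-++] → (0.482663, 1.1925, -0.624066)–(1.5636, 1.1925, 0)  len=1.2482
  (v4,v6,v7) [++-] → (-1.64134, 1.1925, 0.231627)–(0.253696, 1.1925, 0.6495)  len=1.9406
  (v4,v7,v5) [+-+] → (0.253696, 1.1925, 0.6495)–(0.253696, 1.1925, -0.516311)  len=1.1658
  (v5,v7,v8) [+--] → (0.253696, 1.1925, -0.516311)–(0.253696, 1.1925, -0.6495)  len=0.1332
  (v5,v8,v3) [+-+] → (0.253696, 1.1925, -0.6495)–(-0.558021, 1.1925, -0.470551)  len=0.8312
  (v3,v8,v6) [+-+] → (-0.558021, 1.1925, -0.470551)–(-1.64134, 1.1925, -0.231627)  len=1.1093
  (v6,v9,v7) [+--] → (-1.9659, 1.1925, 0)–(-1.64134, 1.1925, 0.231627)  len=0.3987
  (v8,v11,v6) [--+] → (-1.86815, 1.1925, -0.0697605)–(-1.64134, 1.1925, -0.231627)  len=0.2786
  (v6,v11,v9) [+--] → (-1.86815, 1.1925, -0.0697605)–(-1.9659, 1.1925, 0)  len=0.1201

Chained into 2 loop(s):
  loop 1: 6 segments, perimeter = 3.8970
  loop 2: 8 segments, perimeter = 5.9776
Total perimeter = 9.875


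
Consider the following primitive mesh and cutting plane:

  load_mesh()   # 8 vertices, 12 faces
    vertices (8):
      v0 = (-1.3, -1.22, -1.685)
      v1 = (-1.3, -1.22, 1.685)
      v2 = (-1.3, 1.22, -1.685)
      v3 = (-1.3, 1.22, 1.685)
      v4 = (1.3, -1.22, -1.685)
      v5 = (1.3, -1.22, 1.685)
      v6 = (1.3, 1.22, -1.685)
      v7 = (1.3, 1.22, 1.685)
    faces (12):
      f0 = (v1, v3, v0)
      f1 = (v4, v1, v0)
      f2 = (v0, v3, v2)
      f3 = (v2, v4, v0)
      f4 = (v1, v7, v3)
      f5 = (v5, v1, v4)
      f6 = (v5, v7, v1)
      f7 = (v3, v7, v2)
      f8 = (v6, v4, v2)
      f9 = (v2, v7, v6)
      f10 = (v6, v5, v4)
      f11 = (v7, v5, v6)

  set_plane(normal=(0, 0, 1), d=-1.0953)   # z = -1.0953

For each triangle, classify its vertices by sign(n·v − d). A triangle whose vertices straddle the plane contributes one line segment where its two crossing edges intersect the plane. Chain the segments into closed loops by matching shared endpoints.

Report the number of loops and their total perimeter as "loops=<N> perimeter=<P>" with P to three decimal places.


loops=1 perimeter=10.080

Straddling triangles (8 of 12):
  (v1,v3,v0) [++-] → (-1.3, -0.793036, -1.0953)–(-1.3, -1.22, -1.0953)  len=0.4270
  (v4,v1,v0) [-+-] → (0.845039, -1.22, -1.0953)–(-1.3, -1.22, -1.0953)  len=2.1450
  (v0,v3,v2) [-+-] → (-1.3, -0.793036, -1.0953)–(-1.3, 1.22, -1.0953)  len=2.0130
  (v5,v1,v4) [++-] → (0.845039, -1.22, -1.0953)–(1.3, -1.22, -1.0953)  len=0.4550
  (v3,v7,v2) [++-] → (-0.845039, 1.22, -1.0953)–(-1.3, 1.22, -1.0953)  len=0.4550
  (v2,v7,v6) [-+-] → (-0.845039, 1.22, -1.0953)–(1.3, 1.22, -1.0953)  len=2.1450
  (v6,v5,v4) [-+-] → (1.3, 0.793036, -1.0953)–(1.3, -1.22, -1.0953)  len=2.0130
  (v7,v5,v6) [++-] → (1.3, 0.793036, -1.0953)–(1.3, 1.22, -1.0953)  len=0.4270

Chained into 1 loop(s):
  loop 1: 8 segments, perimeter = 10.0800
Total perimeter = 10.080


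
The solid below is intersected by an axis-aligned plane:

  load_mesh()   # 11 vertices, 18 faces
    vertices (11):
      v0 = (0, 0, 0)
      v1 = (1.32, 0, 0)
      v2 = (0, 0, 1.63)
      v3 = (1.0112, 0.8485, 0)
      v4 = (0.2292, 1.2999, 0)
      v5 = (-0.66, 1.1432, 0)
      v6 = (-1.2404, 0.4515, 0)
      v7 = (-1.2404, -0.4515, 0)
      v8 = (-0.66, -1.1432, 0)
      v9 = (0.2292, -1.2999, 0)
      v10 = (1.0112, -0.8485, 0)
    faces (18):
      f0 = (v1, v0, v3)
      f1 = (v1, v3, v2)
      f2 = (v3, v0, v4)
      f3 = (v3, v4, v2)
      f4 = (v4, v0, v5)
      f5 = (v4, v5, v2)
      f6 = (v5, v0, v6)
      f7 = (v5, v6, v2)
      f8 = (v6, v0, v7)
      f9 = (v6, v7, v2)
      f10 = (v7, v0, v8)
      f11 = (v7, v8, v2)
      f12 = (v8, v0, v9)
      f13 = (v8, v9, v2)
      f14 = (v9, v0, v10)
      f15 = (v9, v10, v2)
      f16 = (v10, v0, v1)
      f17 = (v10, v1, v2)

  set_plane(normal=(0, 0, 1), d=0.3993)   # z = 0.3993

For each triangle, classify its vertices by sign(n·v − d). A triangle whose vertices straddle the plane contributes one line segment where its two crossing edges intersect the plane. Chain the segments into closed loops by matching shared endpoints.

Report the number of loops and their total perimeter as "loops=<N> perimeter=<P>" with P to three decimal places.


Straddling triangles (9 of 18):
  (v1,v3,v2) [--+] → (0.763487, 0.640644, 0.3993)–(0.99664, 0, 0.3993)  len=0.6818
  (v3,v4,v2) [--+] → (0.173053, 0.981464, 0.3993)–(0.763487, 0.640644, 0.3993)  len=0.6817
  (v4,v5,v2) [--+] → (-0.49832, 0.863151, 0.3993)–(0.173053, 0.981464, 0.3993)  len=0.6817
  (v5,v6,v2) [--+] → (-0.93654, 0.340896, 0.3993)–(-0.49832, 0.863151, 0.3993)  len=0.6818
  (v6,v7,v2) [--+] → (-0.93654, -0.340896, 0.3993)–(-0.93654, 0.340896, 0.3993)  len=0.6818
  (v7,v8,v2) [--+] → (-0.49832, -0.863151, 0.3993)–(-0.93654, -0.340896, 0.3993)  len=0.6818
  (v8,v9,v2) [--+] → (0.173053, -0.981464, 0.3993)–(-0.49832, -0.863151, 0.3993)  len=0.6817
  (v9,v10,v2) [--+] → (0.763487, -0.640644, 0.3993)–(0.173053, -0.981464, 0.3993)  len=0.6817
  (v10,v1,v2) [--+] → (0.99664, 0, 0.3993)–(0.763487, -0.640644, 0.3993)  len=0.6818

Chained into 1 loop(s):
  loop 1: 9 segments, perimeter = 6.1357
Total perimeter = 6.136

loops=1 perimeter=6.136


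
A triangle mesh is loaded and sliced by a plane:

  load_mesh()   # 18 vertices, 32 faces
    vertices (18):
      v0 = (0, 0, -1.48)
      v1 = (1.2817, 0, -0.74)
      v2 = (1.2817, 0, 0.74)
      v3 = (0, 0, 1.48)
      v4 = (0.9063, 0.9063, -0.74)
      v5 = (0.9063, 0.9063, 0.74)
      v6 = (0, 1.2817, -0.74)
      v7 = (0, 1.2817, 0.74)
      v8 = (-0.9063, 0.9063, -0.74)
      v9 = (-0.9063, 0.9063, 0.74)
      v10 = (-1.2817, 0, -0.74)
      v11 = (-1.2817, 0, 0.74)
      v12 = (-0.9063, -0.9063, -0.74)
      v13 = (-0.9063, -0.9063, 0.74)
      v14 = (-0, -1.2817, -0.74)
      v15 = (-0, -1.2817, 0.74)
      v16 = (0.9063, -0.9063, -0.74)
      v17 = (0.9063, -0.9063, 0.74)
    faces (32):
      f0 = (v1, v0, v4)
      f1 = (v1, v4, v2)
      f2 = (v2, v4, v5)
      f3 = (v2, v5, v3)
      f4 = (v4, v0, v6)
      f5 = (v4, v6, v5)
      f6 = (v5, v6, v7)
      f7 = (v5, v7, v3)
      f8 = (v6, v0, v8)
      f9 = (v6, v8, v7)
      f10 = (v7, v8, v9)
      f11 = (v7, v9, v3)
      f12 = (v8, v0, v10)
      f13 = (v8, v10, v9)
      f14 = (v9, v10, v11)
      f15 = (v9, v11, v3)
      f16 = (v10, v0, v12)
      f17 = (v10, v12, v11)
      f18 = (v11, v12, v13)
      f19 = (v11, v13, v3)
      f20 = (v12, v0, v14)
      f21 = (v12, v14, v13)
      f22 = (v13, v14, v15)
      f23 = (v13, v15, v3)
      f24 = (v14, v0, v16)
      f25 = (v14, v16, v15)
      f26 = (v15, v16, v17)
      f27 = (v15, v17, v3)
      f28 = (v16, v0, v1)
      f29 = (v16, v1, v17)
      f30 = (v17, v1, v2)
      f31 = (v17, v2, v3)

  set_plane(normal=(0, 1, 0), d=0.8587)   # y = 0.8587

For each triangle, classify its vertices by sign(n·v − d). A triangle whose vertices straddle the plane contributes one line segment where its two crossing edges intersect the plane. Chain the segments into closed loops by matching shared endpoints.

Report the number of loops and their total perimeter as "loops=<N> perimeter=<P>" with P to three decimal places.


loops=1 perimeter=6.803

Straddling triangles (12 of 32):
  (v1,v0,v4) [--+] → (0.8587, 0.8587, -0.778866)–(0.926016, 0.8587, -0.74)  len=0.0777
  (v1,v4,v2) [-+-] → (0.926016, 0.8587, -0.74)–(0.926016, 0.8587, -0.662269)  len=0.0777
  (v2,v4,v5) [-++] → (0.926016, 0.8587, -0.662269)–(0.926016, 0.8587, 0.74)  len=1.4023
  (v2,v5,v3) [-+-] → (0.926016, 0.8587, 0.74)–(0.8587, 0.8587, 0.778866)  len=0.0777
  (v4,v0,v6) [+-+] → (0.8587, 0.8587, -0.778866)–(0, 0.8587, -0.984223)  len=0.8829
  (v5,v7,v3) [++-] → (0, 0.8587, 0.984223)–(0.8587, 0.8587, 0.778866)  len=0.8829
  (v6,v0,v8) [+-+] → (0, 0.8587, -0.984223)–(-0.8587, 0.8587, -0.778866)  len=0.8829
  (v7,v9,v3) [++-] → (-0.8587, 0.8587, 0.778866)–(0, 0.8587, 0.984223)  len=0.8829
  (v8,v0,v10) [+--] → (-0.8587, 0.8587, -0.778866)–(-0.926016, 0.8587, -0.74)  len=0.0777
  (v8,v10,v9) [+-+] → (-0.926016, 0.8587, -0.74)–(-0.926016, 0.8587, 0.662269)  len=1.4023
  (v9,v10,v11) [+--] → (-0.926016, 0.8587, 0.662269)–(-0.926016, 0.8587, 0.74)  len=0.0777
  (v9,v11,v3) [+--] → (-0.926016, 0.8587, 0.74)–(-0.8587, 0.8587, 0.778866)  len=0.0777

Chained into 1 loop(s):
  loop 1: 12 segments, perimeter = 6.8026
Total perimeter = 6.803


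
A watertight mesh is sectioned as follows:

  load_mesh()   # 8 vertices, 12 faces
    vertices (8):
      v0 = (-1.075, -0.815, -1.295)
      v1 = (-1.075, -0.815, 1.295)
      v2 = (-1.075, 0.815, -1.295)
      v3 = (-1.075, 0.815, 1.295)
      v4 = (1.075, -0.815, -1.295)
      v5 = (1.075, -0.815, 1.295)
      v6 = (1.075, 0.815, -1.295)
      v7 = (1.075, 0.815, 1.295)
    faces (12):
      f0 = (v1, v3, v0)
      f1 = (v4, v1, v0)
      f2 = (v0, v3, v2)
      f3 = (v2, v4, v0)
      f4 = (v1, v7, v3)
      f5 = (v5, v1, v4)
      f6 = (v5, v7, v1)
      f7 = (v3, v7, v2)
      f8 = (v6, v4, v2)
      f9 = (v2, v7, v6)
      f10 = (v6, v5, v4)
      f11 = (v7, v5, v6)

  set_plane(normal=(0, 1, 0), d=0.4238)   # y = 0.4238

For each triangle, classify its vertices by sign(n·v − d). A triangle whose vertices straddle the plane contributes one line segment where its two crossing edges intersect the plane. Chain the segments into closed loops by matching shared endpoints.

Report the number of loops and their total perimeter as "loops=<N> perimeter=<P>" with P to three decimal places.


Straddling triangles (8 of 12):
  (v1,v3,v0) [-+-] → (-1.075, 0.4238, 1.295)–(-1.075, 0.4238, 0.6734)  len=0.6216
  (v0,v3,v2) [-++] → (-1.075, 0.4238, 0.6734)–(-1.075, 0.4238, -1.295)  len=1.9684
  (v2,v4,v0) [+--] → (-0.559, 0.4238, -1.295)–(-1.075, 0.4238, -1.295)  len=0.5160
  (v1,v7,v3) [-++] → (0.559, 0.4238, 1.295)–(-1.075, 0.4238, 1.295)  len=1.6340
  (v5,v7,v1) [-+-] → (1.075, 0.4238, 1.295)–(0.559, 0.4238, 1.295)  len=0.5160
  (v6,v4,v2) [+-+] → (1.075, 0.4238, -1.295)–(-0.559, 0.4238, -1.295)  len=1.6340
  (v6,v5,v4) [+--] → (1.075, 0.4238, -0.6734)–(1.075, 0.4238, -1.295)  len=0.6216
  (v7,v5,v6) [+-+] → (1.075, 0.4238, 1.295)–(1.075, 0.4238, -0.6734)  len=1.9684

Chained into 1 loop(s):
  loop 1: 8 segments, perimeter = 9.4800
Total perimeter = 9.480

loops=1 perimeter=9.480


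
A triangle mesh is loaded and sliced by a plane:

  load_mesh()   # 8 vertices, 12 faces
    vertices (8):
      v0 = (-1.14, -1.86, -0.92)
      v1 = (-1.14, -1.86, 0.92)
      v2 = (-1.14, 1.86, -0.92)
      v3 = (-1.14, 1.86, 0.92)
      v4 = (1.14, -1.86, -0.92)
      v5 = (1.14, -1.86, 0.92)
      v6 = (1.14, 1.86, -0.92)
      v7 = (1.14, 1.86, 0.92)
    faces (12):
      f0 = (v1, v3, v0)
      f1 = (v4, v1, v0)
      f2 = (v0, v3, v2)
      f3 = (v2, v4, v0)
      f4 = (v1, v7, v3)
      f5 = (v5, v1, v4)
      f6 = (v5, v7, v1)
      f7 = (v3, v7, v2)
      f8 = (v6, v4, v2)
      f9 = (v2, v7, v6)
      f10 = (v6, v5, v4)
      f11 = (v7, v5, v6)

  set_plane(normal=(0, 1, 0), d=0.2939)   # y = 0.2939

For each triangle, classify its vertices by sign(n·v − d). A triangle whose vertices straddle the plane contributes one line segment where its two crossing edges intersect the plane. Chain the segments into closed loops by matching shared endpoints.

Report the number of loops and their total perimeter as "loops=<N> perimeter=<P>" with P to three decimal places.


Straddling triangles (8 of 12):
  (v1,v3,v0) [-+-] → (-1.14, 0.2939, 0.92)–(-1.14, 0.2939, 0.14537)  len=0.7746
  (v0,v3,v2) [-++] → (-1.14, 0.2939, 0.14537)–(-1.14, 0.2939, -0.92)  len=1.0654
  (v2,v4,v0) [+--] → (-0.180132, 0.2939, -0.92)–(-1.14, 0.2939, -0.92)  len=0.9599
  (v1,v7,v3) [-++] → (0.180132, 0.2939, 0.92)–(-1.14, 0.2939, 0.92)  len=1.3201
  (v5,v7,v1) [-+-] → (1.14, 0.2939, 0.92)–(0.180132, 0.2939, 0.92)  len=0.9599
  (v6,v4,v2) [+-+] → (1.14, 0.2939, -0.92)–(-0.180132, 0.2939, -0.92)  len=1.3201
  (v6,v5,v4) [+--] → (1.14, 0.2939, -0.14537)–(1.14, 0.2939, -0.92)  len=0.7746
  (v7,v5,v6) [+-+] → (1.14, 0.2939, 0.92)–(1.14, 0.2939, -0.14537)  len=1.0654

Chained into 1 loop(s):
  loop 1: 8 segments, perimeter = 8.2400
Total perimeter = 8.240

loops=1 perimeter=8.240


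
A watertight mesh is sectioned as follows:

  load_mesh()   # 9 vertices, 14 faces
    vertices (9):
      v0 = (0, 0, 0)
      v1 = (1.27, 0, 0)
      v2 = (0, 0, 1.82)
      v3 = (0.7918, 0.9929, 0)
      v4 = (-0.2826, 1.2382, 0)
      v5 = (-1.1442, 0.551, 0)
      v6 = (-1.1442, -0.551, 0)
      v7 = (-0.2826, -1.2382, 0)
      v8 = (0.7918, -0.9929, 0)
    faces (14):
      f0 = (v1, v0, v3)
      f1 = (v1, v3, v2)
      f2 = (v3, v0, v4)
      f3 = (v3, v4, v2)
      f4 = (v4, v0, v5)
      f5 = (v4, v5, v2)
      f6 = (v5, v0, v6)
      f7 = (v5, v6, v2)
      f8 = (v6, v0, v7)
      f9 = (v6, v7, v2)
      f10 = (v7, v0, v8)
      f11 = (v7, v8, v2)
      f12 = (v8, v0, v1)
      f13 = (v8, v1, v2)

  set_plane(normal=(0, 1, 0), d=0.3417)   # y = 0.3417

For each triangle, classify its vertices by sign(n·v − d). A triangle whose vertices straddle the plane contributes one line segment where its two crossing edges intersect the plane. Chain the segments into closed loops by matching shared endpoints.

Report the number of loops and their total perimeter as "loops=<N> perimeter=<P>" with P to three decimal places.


loops=1 perimeter=5.783

Straddling triangles (8 of 14):
  (v1,v0,v3) [--+] → (0.272493, 0.3417, 0)–(1.10543, 0.3417, 0)  len=0.8329
  (v1,v3,v2) [-+-] → (1.10543, 0.3417, 0)–(0.272493, 0.3417, 1.19366)  len=1.4555
  (v3,v0,v4) [+-+] → (0.272493, 0.3417, 0)–(-0.0779877, 0.3417, 0)  len=0.3505
  (v3,v4,v2) [++-] → (-0.0779877, 0.3417, 1.31774)–(0.272493, 0.3417, 1.19366)  len=0.3718
  (v4,v0,v5) [+-+] → (-0.0779877, 0.3417, 0)–(-0.70957, 0.3417, 0)  len=0.6316
  (v4,v5,v2) [++-] → (-0.70957, 0.3417, 0.691336)–(-0.0779877, 0.3417, 1.31774)  len=0.8895
  (v5,v0,v6) [+--] → (-0.70957, 0.3417, 0)–(-1.1442, 0.3417, 0)  len=0.4346
  (v5,v6,v2) [+--] → (-1.1442, 0.3417, 0)–(-0.70957, 0.3417, 0.691336)  len=0.8166

Chained into 1 loop(s):
  loop 1: 8 segments, perimeter = 5.7831
Total perimeter = 5.783


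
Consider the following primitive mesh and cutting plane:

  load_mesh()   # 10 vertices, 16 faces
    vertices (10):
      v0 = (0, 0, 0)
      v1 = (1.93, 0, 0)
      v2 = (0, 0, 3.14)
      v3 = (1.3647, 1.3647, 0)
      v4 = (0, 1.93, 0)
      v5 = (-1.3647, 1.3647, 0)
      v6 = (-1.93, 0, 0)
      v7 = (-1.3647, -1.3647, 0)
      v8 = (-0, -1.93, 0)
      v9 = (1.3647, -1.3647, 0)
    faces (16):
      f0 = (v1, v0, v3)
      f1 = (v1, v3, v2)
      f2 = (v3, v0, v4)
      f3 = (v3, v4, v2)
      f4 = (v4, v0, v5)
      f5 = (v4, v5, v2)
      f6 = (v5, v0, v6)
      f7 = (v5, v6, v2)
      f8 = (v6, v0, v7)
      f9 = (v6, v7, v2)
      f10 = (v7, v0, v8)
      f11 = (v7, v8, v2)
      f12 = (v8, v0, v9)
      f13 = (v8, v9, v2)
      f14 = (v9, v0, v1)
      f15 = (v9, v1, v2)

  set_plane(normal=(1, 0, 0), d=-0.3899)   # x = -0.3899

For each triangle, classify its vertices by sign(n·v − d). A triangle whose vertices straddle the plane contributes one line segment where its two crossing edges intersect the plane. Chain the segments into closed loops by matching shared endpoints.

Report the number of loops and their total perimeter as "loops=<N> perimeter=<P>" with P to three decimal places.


loops=1 perimeter=9.743

Straddling triangles (8 of 16):
  (v4,v0,v5) [++-] → (-0.3899, 0.3899, 0)–(-0.3899, 1.76849, 0)  len=1.3786
  (v4,v5,v2) [+-+] → (-0.3899, 1.76849, 0)–(-0.3899, 0.3899, 2.24289)  len=2.6327
  (v5,v0,v6) [-+-] → (-0.3899, 0.3899, 0)–(-0.3899, 0, 0)  len=0.3899
  (v5,v6,v2) [--+] → (-0.3899, 0, 2.50565)–(-0.3899, 0.3899, 2.24289)  len=0.4702
  (v6,v0,v7) [-+-] → (-0.3899, 0, 0)–(-0.3899, -0.3899, 0)  len=0.3899
  (v6,v7,v2) [--+] → (-0.3899, -0.3899, 2.24289)–(-0.3899, 0, 2.50565)  len=0.4702
  (v7,v0,v8) [-++] → (-0.3899, -0.3899, 0)–(-0.3899, -1.76849, 0)  len=1.3786
  (v7,v8,v2) [-++] → (-0.3899, -1.76849, 0)–(-0.3899, -0.3899, 2.24289)  len=2.6327

Chained into 1 loop(s):
  loop 1: 8 segments, perimeter = 9.7427
Total perimeter = 9.743


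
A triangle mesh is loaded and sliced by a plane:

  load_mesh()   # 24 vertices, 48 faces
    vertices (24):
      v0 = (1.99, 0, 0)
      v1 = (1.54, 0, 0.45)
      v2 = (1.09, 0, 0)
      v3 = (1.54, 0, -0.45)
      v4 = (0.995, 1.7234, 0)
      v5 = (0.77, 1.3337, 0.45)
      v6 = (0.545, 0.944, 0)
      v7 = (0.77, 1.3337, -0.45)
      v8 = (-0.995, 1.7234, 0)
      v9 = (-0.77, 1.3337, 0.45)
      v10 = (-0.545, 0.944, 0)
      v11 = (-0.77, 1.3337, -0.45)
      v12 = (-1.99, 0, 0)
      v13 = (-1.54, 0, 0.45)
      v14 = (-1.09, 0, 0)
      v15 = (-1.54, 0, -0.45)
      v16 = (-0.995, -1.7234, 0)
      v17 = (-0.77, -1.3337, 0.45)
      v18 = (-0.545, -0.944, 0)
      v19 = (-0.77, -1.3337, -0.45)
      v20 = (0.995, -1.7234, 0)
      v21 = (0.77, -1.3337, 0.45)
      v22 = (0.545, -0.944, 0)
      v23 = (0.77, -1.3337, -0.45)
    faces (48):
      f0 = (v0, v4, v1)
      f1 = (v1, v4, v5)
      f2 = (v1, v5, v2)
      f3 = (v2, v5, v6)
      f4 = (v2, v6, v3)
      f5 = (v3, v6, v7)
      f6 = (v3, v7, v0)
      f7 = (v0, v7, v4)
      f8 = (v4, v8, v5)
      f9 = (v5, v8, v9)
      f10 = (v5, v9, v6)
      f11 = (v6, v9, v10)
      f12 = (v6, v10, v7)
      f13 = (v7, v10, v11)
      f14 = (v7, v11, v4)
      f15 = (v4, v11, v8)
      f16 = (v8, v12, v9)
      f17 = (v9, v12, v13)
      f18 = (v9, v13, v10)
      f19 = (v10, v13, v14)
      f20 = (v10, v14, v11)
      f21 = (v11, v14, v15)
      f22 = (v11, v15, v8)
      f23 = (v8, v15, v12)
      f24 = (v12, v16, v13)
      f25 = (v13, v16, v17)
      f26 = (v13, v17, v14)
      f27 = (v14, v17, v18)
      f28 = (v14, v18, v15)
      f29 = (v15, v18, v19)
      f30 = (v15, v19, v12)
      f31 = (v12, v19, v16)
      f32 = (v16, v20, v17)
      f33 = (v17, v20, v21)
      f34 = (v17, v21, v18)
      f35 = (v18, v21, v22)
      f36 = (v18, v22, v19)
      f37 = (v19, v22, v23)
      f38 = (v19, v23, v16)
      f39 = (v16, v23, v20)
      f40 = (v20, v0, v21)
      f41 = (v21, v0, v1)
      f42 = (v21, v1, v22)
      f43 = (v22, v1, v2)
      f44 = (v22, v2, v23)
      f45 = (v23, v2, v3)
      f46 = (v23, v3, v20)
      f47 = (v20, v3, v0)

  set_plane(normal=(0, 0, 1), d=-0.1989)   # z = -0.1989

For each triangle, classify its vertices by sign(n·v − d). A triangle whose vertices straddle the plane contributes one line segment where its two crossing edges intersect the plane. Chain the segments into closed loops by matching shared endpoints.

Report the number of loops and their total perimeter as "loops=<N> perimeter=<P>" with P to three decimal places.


loops=2 perimeter=18.480

Straddling triangles (24 of 48):
  (v2,v6,v3) [++-] → (0.98479, 0.526752, -0.1989)–(1.2889, 0, -0.1989)  len=0.6082
  (v3,v6,v7) [-+-] → (0.98479, 0.526752, -0.1989)–(0.64445, 1.11625, -0.1989)  len=0.6807
  (v3,v7,v0) [--+] → (1.45076, 0.589495, -0.1989)–(1.7911, 0, -0.1989)  len=0.6807
  (v0,v7,v4) [+-+] → (1.45076, 0.589495, -0.1989)–(0.89555, 1.55115, -0.1989)  len=1.1104
  (v6,v10,v7) [++-] → (0.03623, 1.11625, -0.1989)–(0.64445, 1.11625, -0.1989)  len=0.6082
  (v7,v10,v11) [-+-] → (0.03623, 1.11625, -0.1989)–(-0.64445, 1.11625, -0.1989)  len=0.6807
  (v7,v11,v4) [--+] → (0.21487, 1.55115, -0.1989)–(0.89555, 1.55115, -0.1989)  len=0.6807
  (v4,v11,v8) [+-+] → (0.21487, 1.55115, -0.1989)–(-0.89555, 1.55115, -0.1989)  len=1.1104
  (v10,v14,v11) [++-] → (-0.94856, 0.589495, -0.1989)–(-0.64445, 1.11625, -0.1989)  len=0.6082
  (v11,v14,v15) [-+-] → (-0.94856, 0.589495, -0.1989)–(-1.2889, 0, -0.1989)  len=0.6807
  (v11,v15,v8) [--+] → (-1.23589, 0.961657, -0.1989)–(-0.89555, 1.55115, -0.1989)  len=0.6807
  (v8,v15,v12) [+-+] → (-1.23589, 0.961657, -0.1989)–(-1.7911, 0, -0.1989)  len=1.1104
  (v14,v18,v15) [++-] → (-0.98479, -0.526752, -0.1989)–(-1.2889, 0, -0.1989)  len=0.6082
  (v15,v18,v19) [-+-] → (-0.98479, -0.526752, -0.1989)–(-0.64445, -1.11625, -0.1989)  len=0.6807
  (v15,v19,v12) [--+] → (-1.45076, -0.589495, -0.1989)–(-1.7911, 0, -0.1989)  len=0.6807
  (v12,v19,v16) [+-+] → (-1.45076, -0.589495, -0.1989)–(-0.89555, -1.55115, -0.1989)  len=1.1104
  (v18,v22,v19) [++-] → (-0.03623, -1.11625, -0.1989)–(-0.64445, -1.11625, -0.1989)  len=0.6082
  (v19,v22,v23) [-+-] → (-0.03623, -1.11625, -0.1989)–(0.64445, -1.11625, -0.1989)  len=0.6807
  (v19,v23,v16) [--+] → (-0.21487, -1.55115, -0.1989)–(-0.89555, -1.55115, -0.1989)  len=0.6807
  (v16,v23,v20) [+-+] → (-0.21487, -1.55115, -0.1989)–(0.89555, -1.55115, -0.1989)  len=1.1104
  (v22,v2,v23) [++-] → (0.94856, -0.589495, -0.1989)–(0.64445, -1.11625, -0.1989)  len=0.6082
  (v23,v2,v3) [-+-] → (0.94856, -0.589495, -0.1989)–(1.2889, 0, -0.1989)  len=0.6807
  (v23,v3,v20) [--+] → (1.23589, -0.961657, -0.1989)–(0.89555, -1.55115, -0.1989)  len=0.6807
  (v20,v3,v0) [+-+] → (1.23589, -0.961657, -0.1989)–(1.7911, 0, -0.1989)  len=1.1104

Chained into 2 loop(s):
  loop 1: 12 segments, perimeter = 7.7335
  loop 2: 12 segments, perimeter = 10.7467
Total perimeter = 18.480


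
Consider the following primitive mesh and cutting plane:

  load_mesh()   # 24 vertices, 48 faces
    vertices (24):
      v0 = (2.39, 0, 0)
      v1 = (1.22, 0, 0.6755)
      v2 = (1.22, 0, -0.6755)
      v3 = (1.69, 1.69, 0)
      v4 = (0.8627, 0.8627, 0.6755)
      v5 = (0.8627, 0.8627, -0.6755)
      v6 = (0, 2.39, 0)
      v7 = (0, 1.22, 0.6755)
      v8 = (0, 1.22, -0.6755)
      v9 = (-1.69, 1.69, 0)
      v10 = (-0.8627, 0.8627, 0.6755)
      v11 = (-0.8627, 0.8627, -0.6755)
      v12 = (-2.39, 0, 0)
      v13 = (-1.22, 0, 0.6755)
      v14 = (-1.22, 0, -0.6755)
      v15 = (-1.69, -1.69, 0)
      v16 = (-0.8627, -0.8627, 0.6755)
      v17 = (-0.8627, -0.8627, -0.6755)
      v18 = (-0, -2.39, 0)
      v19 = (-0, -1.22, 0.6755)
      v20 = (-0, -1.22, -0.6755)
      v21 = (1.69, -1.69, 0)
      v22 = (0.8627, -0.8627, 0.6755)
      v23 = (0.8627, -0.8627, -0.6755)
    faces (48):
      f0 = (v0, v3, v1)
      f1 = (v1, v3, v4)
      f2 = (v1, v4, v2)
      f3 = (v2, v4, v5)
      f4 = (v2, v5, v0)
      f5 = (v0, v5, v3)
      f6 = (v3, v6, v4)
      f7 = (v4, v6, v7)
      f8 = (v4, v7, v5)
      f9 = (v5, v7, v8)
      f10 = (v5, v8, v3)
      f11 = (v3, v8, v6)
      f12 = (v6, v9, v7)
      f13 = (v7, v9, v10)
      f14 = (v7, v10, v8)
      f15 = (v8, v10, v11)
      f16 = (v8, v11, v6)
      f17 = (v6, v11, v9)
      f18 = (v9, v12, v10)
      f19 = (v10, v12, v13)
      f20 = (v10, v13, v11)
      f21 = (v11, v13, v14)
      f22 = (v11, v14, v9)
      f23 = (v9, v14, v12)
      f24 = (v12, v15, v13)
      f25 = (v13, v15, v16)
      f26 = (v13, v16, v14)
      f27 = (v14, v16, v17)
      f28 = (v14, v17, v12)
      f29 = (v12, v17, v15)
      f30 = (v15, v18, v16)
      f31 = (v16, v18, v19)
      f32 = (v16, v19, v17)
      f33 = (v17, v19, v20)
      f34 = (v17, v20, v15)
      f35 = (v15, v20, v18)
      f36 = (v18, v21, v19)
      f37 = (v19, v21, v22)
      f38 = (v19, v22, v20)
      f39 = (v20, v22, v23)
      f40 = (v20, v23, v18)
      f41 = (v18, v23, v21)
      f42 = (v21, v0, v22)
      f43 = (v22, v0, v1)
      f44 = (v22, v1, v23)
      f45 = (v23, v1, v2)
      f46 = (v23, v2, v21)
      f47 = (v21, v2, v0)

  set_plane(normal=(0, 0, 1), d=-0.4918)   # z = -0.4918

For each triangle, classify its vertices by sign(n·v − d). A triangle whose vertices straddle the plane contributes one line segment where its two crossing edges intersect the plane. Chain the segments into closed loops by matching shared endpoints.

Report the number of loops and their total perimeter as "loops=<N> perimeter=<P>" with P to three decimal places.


loops=2 perimeter=16.888

Straddling triangles (32 of 48):
  (v1,v4,v2) [++-] → (1.17142, 0.117304, -0.4918)–(1.22, 0, -0.4918)  len=0.1270
  (v2,v4,v5) [-+-] → (1.17142, 0.117304, -0.4918)–(0.8627, 0.8627, -0.4918)  len=0.8068
  (v2,v5,v0) [--+] → (1.27804, 0.628092, -0.4918)–(1.53818, 0, -0.4918)  len=0.6798
  (v0,v5,v3) [+-+] → (1.27804, 0.628092, -0.4918)–(1.08768, 1.08768, -0.4918)  len=0.4975
  (v4,v7,v5) [++-] → (0.745396, 0.911283, -0.4918)–(0.8627, 0.8627, -0.4918)  len=0.1270
  (v5,v7,v8) [-+-] → (0.745396, 0.911283, -0.4918)–(0, 1.22, -0.4918)  len=0.8068
  (v5,v8,v3) [--+] → (0.45959, 1.34781, -0.4918)–(1.08768, 1.08768, -0.4918)  len=0.6798
  (v3,v8,v6) [+-+] → (0.45959, 1.34781, -0.4918)–(0, 1.53818, -0.4918)  len=0.4975
  (v7,v10,v8) [++-] → (-0.117304, 1.17142, -0.4918)–(0, 1.22, -0.4918)  len=0.1270
  (v8,v10,v11) [-+-] → (-0.117304, 1.17142, -0.4918)–(-0.8627, 0.8627, -0.4918)  len=0.8068
  (v8,v11,v6) [--+] → (-0.628092, 1.27804, -0.4918)–(0, 1.53818, -0.4918)  len=0.6798
  (v6,v11,v9) [+-+] → (-0.628092, 1.27804, -0.4918)–(-1.08768, 1.08768, -0.4918)  len=0.4975
  (v10,v13,v11) [++-] → (-0.911283, 0.745396, -0.4918)–(-0.8627, 0.8627, -0.4918)  len=0.1270
  (v11,v13,v14) [-+-] → (-0.911283, 0.745396, -0.4918)–(-1.22, 0, -0.4918)  len=0.8068
  (v11,v14,v9) [--+] → (-1.34781, 0.45959, -0.4918)–(-1.08768, 1.08768, -0.4918)  len=0.6798
  (v9,v14,v12) [+-+] → (-1.34781, 0.45959, -0.4918)–(-1.53818, 0, -0.4918)  len=0.4975
  (v13,v16,v14) [++-] → (-1.17142, -0.117304, -0.4918)–(-1.22, 0, -0.4918)  len=0.1270
  (v14,v16,v17) [-+-] → (-1.17142, -0.117304, -0.4918)–(-0.8627, -0.8627, -0.4918)  len=0.8068
  (v14,v17,v12) [--+] → (-1.27804, -0.628092, -0.4918)–(-1.53818, 0, -0.4918)  len=0.6798
  (v12,v17,v15) [+-+] → (-1.27804, -0.628092, -0.4918)–(-1.08768, -1.08768, -0.4918)  len=0.4975
  (v16,v19,v17) [++-] → (-0.745396, -0.911283, -0.4918)–(-0.8627, -0.8627, -0.4918)  len=0.1270
  (v17,v19,v20) [-+-] → (-0.745396, -0.911283, -0.4918)–(0, -1.22, -0.4918)  len=0.8068
  (v17,v20,v15) [--+] → (-0.45959, -1.34781, -0.4918)–(-1.08768, -1.08768, -0.4918)  len=0.6798
  (v15,v20,v18) [+-+] → (-0.45959, -1.34781, -0.4918)–(0, -1.53818, -0.4918)  len=0.4975
  (v19,v22,v20) [++-] → (0.117304, -1.17142, -0.4918)–(0, -1.22, -0.4918)  len=0.1270
  (v20,v22,v23) [-+-] → (0.117304, -1.17142, -0.4918)–(0.8627, -0.8627, -0.4918)  len=0.8068
  (v20,v23,v18) [--+] → (0.628092, -1.27804, -0.4918)–(0, -1.53818, -0.4918)  len=0.6798
  (v18,v23,v21) [+-+] → (0.628092, -1.27804, -0.4918)–(1.08768, -1.08768, -0.4918)  len=0.4975
  (v22,v1,v23) [++-] → (0.911283, -0.745396, -0.4918)–(0.8627, -0.8627, -0.4918)  len=0.1270
  (v23,v1,v2) [-+-] → (0.911283, -0.745396, -0.4918)–(1.22, 0, -0.4918)  len=0.8068
  (v23,v2,v21) [--+] → (1.34781, -0.45959, -0.4918)–(1.08768, -1.08768, -0.4918)  len=0.6798
  (v21,v2,v0) [+-+] → (1.34781, -0.45959, -0.4918)–(1.53818, 0, -0.4918)  len=0.4975

Chained into 2 loop(s):
  loop 1: 16 segments, perimeter = 7.4701
  loop 2: 16 segments, perimeter = 9.4183
Total perimeter = 16.888


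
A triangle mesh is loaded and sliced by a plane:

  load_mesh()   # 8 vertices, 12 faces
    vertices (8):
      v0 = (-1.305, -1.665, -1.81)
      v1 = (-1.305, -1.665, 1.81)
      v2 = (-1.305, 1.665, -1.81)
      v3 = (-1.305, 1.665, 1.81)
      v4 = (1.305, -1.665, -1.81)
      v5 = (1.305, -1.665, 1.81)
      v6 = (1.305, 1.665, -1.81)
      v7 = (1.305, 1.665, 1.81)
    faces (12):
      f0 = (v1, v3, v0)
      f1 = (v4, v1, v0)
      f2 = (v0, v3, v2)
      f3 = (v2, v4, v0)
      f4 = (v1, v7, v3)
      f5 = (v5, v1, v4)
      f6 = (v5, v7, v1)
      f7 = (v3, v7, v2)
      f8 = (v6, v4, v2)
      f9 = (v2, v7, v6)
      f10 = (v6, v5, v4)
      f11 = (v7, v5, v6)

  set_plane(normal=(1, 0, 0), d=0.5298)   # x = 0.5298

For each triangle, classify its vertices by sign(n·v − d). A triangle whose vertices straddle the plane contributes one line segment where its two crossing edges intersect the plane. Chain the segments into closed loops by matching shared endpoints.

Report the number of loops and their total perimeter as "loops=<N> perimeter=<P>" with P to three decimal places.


loops=1 perimeter=13.900

Straddling triangles (8 of 12):
  (v4,v1,v0) [+--] → (0.5298, -1.665, -0.734818)–(0.5298, -1.665, -1.81)  len=1.0752
  (v2,v4,v0) [-+-] → (0.5298, -0.675952, -1.81)–(0.5298, -1.665, -1.81)  len=0.9890
  (v1,v7,v3) [-+-] → (0.5298, 0.675952, 1.81)–(0.5298, 1.665, 1.81)  len=0.9890
  (v5,v1,v4) [+-+] → (0.5298, -1.665, 1.81)–(0.5298, -1.665, -0.734818)  len=2.5448
  (v5,v7,v1) [++-] → (0.5298, 0.675952, 1.81)–(0.5298, -1.665, 1.81)  len=2.3410
  (v3,v7,v2) [-+-] → (0.5298, 1.665, 1.81)–(0.5298, 1.665, 0.734818)  len=1.0752
  (v6,v4,v2) [++-] → (0.5298, -0.675952, -1.81)–(0.5298, 1.665, -1.81)  len=2.3410
  (v2,v7,v6) [-++] → (0.5298, 1.665, 0.734818)–(0.5298, 1.665, -1.81)  len=2.5448

Chained into 1 loop(s):
  loop 1: 8 segments, perimeter = 13.9000
Total perimeter = 13.900


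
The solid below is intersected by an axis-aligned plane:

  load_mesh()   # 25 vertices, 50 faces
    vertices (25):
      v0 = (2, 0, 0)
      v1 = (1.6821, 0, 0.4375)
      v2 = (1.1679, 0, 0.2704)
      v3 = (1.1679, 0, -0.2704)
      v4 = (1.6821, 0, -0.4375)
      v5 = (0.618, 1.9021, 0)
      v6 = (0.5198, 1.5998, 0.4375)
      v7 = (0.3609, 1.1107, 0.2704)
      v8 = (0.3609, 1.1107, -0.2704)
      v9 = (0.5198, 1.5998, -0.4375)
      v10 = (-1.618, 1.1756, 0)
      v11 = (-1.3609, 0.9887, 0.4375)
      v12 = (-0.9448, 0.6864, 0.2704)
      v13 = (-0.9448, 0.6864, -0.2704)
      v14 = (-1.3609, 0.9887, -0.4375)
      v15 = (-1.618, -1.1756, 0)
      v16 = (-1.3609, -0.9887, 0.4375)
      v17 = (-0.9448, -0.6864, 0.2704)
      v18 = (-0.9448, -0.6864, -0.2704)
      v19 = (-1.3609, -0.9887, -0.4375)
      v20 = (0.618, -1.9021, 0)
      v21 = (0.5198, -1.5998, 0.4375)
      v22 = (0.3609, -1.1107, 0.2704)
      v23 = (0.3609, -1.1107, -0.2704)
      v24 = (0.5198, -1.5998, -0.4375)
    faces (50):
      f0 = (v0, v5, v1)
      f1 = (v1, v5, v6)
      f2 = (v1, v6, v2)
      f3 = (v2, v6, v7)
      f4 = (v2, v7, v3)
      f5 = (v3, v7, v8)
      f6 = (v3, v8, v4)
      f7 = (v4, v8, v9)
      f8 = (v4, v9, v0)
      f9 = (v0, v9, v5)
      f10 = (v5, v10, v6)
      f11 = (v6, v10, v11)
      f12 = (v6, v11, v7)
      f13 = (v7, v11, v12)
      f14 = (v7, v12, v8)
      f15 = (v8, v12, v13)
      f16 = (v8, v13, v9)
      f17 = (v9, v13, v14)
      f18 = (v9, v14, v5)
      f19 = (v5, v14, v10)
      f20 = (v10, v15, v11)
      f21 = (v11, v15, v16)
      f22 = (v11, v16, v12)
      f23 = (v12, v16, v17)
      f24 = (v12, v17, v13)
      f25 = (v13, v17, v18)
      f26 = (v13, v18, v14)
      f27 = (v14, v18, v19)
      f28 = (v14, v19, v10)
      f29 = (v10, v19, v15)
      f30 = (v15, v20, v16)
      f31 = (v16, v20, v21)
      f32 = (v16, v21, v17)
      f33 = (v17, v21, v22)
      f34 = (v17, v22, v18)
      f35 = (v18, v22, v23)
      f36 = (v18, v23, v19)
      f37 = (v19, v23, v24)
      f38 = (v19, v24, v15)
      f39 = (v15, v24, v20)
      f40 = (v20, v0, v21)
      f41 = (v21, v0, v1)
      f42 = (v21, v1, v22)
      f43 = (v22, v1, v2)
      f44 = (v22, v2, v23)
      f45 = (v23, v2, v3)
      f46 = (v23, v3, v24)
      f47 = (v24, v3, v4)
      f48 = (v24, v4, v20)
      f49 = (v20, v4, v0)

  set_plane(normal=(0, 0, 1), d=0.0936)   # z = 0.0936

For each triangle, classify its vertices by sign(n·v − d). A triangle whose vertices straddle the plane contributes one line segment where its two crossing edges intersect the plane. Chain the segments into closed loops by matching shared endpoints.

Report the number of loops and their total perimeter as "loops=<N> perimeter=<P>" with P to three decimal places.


Straddling triangles (20 of 50):
  (v0,v5,v1) [--+] → (0.845657, 1.49516, 0.0936)–(1.93199, 0, 0.0936)  len=1.8481
  (v1,v5,v6) [+-+] → (0.845657, 1.49516, 0.0936)–(0.596991, 1.83743, 0.0936)  len=0.4231
  (v2,v7,v3) [++-] → (0.624727, 0.747587, 0.0936)–(1.1679, 0, 0.0936)  len=0.9241
  (v3,v7,v8) [-+-] → (0.624727, 0.747587, 0.0936)–(0.3609, 1.1107, 0.0936)  len=0.4488
  (v5,v10,v6) [--+] → (-1.16063, 1.26635, 0.0936)–(0.596991, 1.83743, 0.0936)  len=1.8481
  (v6,v10,v11) [+-+] → (-1.16063, 1.26635, 0.0936)–(-1.563, 1.13561, 0.0936)  len=0.4231
  (v7,v12,v8) [++-] → (-0.517937, 0.825113, 0.0936)–(0.3609, 1.1107, 0.0936)  len=0.9241
  (v8,v12,v13) [-+-] → (-0.517937, 0.825113, 0.0936)–(-0.9448, 0.6864, 0.0936)  len=0.4488
  (v10,v15,v11) [--+] → (-1.563, -0.712563, 0.0936)–(-1.563, 1.13561, 0.0936)  len=1.8482
  (v11,v15,v16) [+-+] → (-1.563, -0.712563, 0.0936)–(-1.563, -1.13561, 0.0936)  len=0.4231
  (v12,v17,v13) [++-] → (-0.9448, -0.2376, 0.0936)–(-0.9448, 0.6864, 0.0936)  len=0.9240
  (v13,v17,v18) [-+-] → (-0.9448, -0.2376, 0.0936)–(-0.9448, -0.6864, 0.0936)  len=0.4488
  (v15,v20,v16) [--+] → (0.194628, -1.70668, 0.0936)–(-1.563, -1.13561, 0.0936)  len=1.8481
  (v16,v20,v21) [+-+] → (0.194628, -1.70668, 0.0936)–(0.596991, -1.83743, 0.0936)  len=0.4231
  (v17,v22,v18) [++-] → (-0.0659635, -0.971987, 0.0936)–(-0.9448, -0.6864, 0.0936)  len=0.9241
  (v18,v22,v23) [-+-] → (-0.0659635, -0.971987, 0.0936)–(0.3609, -1.1107, 0.0936)  len=0.4488
  (v20,v0,v21) [--+] → (1.68332, -0.342266, 0.0936)–(0.596991, -1.83743, 0.0936)  len=1.8481
  (v21,v0,v1) [+-+] → (1.68332, -0.342266, 0.0936)–(1.93199, 0, 0.0936)  len=0.4231
  (v22,v2,v23) [++-] → (0.904073, -0.363113, 0.0936)–(0.3609, -1.1107, 0.0936)  len=0.9241
  (v23,v2,v3) [-+-] → (0.904073, -0.363113, 0.0936)–(1.1679, 0, 0.0936)  len=0.4488

Chained into 2 loop(s):
  loop 1: 10 segments, perimeter = 11.3559
  loop 2: 10 segments, perimeter = 6.8645
Total perimeter = 18.220

loops=2 perimeter=18.220
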